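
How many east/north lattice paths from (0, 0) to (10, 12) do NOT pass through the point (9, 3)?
Number of paths = 644446

Total paths from (0, 0) to (10, 12): C(22, 10) = 646646. Paths through (9, 3): (paths (0, 0) → (9, 3)) × (paths (9, 3) → (10, 12)) = C(12, 9) · C(10, 1) = 220 · 10 = 2200. Avoidance count = 646646 − 2200 = 644446.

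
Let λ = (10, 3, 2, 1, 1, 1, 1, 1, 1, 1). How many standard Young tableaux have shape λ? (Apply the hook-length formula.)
# SYT of shape (10, 3, 2, 1, 1, 1, 1, 1, 1, 1) = 79206400

Hook-length formula: f^λ = n! / Π hook(c), product over all cells c of the Young diagram. For λ = (10, 3, 2, 1, 1, 1, 1, 1, 1, 1), n = 22 boxes. Hook lengths by row (left-to-right, top-to-bottom): [19, 11, 9, 7, 6, 5, 4, 3, 2, 1]; [11, 3, 1]; [9, 1]; [7]; [6]; [5]; [4]; [3]; [2]; [1]. Product of hooks = 14190781651200. So f^λ = 22! / 14190781651200 = 1124000727777607680000 / 14190781651200 = 79206400.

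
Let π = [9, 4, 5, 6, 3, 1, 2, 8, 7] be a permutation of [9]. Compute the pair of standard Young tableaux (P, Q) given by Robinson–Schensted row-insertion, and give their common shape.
P = [1, 2, 6, 7] / [3, 5, 8] / [4] / [9];  Q = [1, 3, 4, 8] / [2, 7, 9] / [5] / [6];  common shape = (4, 3, 1, 1)

Row-insert the values π_1, π_2, … into P one at a time, bumping the leftmost entry strictly greater than the inserted value down to the next row. The recording tableau Q records, in position (i, j), the step at which that cell was added to P.
  Insert 9 (step 1): P = [9];  Q = [1]
  Insert 4 (step 2): P = [4] / [9];  Q = [1] / [2]
  Insert 5 (step 3): P = [4, 5] / [9];  Q = [1, 3] / [2]
  Insert 6 (step 4): P = [4, 5, 6] / [9];  Q = [1, 3, 4] / [2]
  Insert 3 (step 5): P = [3, 5, 6] / [4] / [9];  Q = [1, 3, 4] / [2] / [5]
  Insert 1 (step 6): P = [1, 5, 6] / [3] / [4] / [9];  Q = [1, 3, 4] / [2] / [5] / [6]
  Insert 2 (step 7): P = [1, 2, 6] / [3, 5] / [4] / [9];  Q = [1, 3, 4] / [2, 7] / [5] / [6]
  Insert 8 (step 8): P = [1, 2, 6, 8] / [3, 5] / [4] / [9];  Q = [1, 3, 4, 8] / [2, 7] / [5] / [6]
  Insert 7 (step 9): P = [1, 2, 6, 7] / [3, 5, 8] / [4] / [9];  Q = [1, 3, 4, 8] / [2, 7, 9] / [5] / [6]
Final shape: (4, 3, 1, 1).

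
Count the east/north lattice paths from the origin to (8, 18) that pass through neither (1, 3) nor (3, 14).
Number of paths = 833731

Inclusion–exclusion. Total paths: C(26, 8) = 1562275. Through P₁: C(4, 1)·C(22, 7) = 682176. Through P₂: C(17, 3)·C(9, 5) = 85680. Since P₁ is strictly southwest of P₂, a monotone path through both must visit P₁ then P₂; paths through both = C(4, 1)·C(13, 2)·C(9, 5) = 39312. Avoid both = 1562275 − 682176 − 85680 + 39312 = 833731.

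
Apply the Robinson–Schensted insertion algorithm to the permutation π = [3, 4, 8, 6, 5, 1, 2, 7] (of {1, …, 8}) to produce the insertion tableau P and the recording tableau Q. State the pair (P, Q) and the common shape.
P = [1, 2, 5, 7] / [3, 4] / [6] / [8];  Q = [1, 2, 3, 8] / [4, 7] / [5] / [6];  common shape = (4, 2, 1, 1)

Row-insert the values π_1, π_2, … into P one at a time, bumping the leftmost entry strictly greater than the inserted value down to the next row. The recording tableau Q records, in position (i, j), the step at which that cell was added to P.
  Insert 3 (step 1): P = [3];  Q = [1]
  Insert 4 (step 2): P = [3, 4];  Q = [1, 2]
  Insert 8 (step 3): P = [3, 4, 8];  Q = [1, 2, 3]
  Insert 6 (step 4): P = [3, 4, 6] / [8];  Q = [1, 2, 3] / [4]
  Insert 5 (step 5): P = [3, 4, 5] / [6] / [8];  Q = [1, 2, 3] / [4] / [5]
  Insert 1 (step 6): P = [1, 4, 5] / [3] / [6] / [8];  Q = [1, 2, 3] / [4] / [5] / [6]
  Insert 2 (step 7): P = [1, 2, 5] / [3, 4] / [6] / [8];  Q = [1, 2, 3] / [4, 7] / [5] / [6]
  Insert 7 (step 8): P = [1, 2, 5, 7] / [3, 4] / [6] / [8];  Q = [1, 2, 3, 8] / [4, 7] / [5] / [6]
Final shape: (4, 2, 1, 1).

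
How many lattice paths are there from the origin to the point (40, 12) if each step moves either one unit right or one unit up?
Number of paths = 206379406870

A monotone lattice path from (0, 0) to (40, 12) consists of 40 east steps and 12 north steps in some order, so it is determined by which 40 of the 52 steps are east. The count is C(52, 40) = 206379406870.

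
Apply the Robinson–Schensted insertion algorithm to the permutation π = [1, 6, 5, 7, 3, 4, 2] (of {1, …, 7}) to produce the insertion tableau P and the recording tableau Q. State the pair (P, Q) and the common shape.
P = [1, 2, 4] / [3, 7] / [5] / [6];  Q = [1, 2, 4] / [3, 6] / [5] / [7];  common shape = (3, 2, 1, 1)

Row-insert the values π_1, π_2, … into P one at a time, bumping the leftmost entry strictly greater than the inserted value down to the next row. The recording tableau Q records, in position (i, j), the step at which that cell was added to P.
  Insert 1 (step 1): P = [1];  Q = [1]
  Insert 6 (step 2): P = [1, 6];  Q = [1, 2]
  Insert 5 (step 3): P = [1, 5] / [6];  Q = [1, 2] / [3]
  Insert 7 (step 4): P = [1, 5, 7] / [6];  Q = [1, 2, 4] / [3]
  Insert 3 (step 5): P = [1, 3, 7] / [5] / [6];  Q = [1, 2, 4] / [3] / [5]
  Insert 4 (step 6): P = [1, 3, 4] / [5, 7] / [6];  Q = [1, 2, 4] / [3, 6] / [5]
  Insert 2 (step 7): P = [1, 2, 4] / [3, 7] / [5] / [6];  Q = [1, 2, 4] / [3, 6] / [5] / [7]
Final shape: (3, 2, 1, 1).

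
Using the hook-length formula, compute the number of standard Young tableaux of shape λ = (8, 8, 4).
# SYT of shape (8, 8, 4) = 2309450

Hook-length formula: f^λ = n! / Π hook(c), product over all cells c of the Young diagram. For λ = (8, 8, 4), n = 20 boxes. Hook lengths by row (left-to-right, top-to-bottom): [10, 9, 8, 7, 5, 4, 3, 2]; [9, 8, 7, 6, 4, 3, 2, 1]; [4, 3, 2, 1]. Product of hooks = 1053455155200. So f^λ = 20! / 1053455155200 = 2432902008176640000 / 1053455155200 = 2309450.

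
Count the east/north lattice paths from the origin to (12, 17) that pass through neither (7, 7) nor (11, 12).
Number of paths = 36071763

Inclusion–exclusion. Total paths: C(29, 12) = 51895935. Through P₁: C(14, 7)·C(15, 5) = 10306296. Through P₂: C(23, 11)·C(6, 1) = 8112468. Since P₁ is strictly southwest of P₂, a monotone path through both must visit P₁ then P₂; paths through both = C(14, 7)·C(9, 4)·C(6, 1) = 2594592. Avoid both = 51895935 − 10306296 − 8112468 + 2594592 = 36071763.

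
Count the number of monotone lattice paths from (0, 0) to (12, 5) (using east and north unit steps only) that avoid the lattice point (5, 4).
Number of paths = 5180

Total paths from (0, 0) to (12, 5): C(17, 12) = 6188. Paths through (5, 4): (paths (0, 0) → (5, 4)) × (paths (5, 4) → (12, 5)) = C(9, 5) · C(8, 7) = 126 · 8 = 1008. Avoidance count = 6188 − 1008 = 5180.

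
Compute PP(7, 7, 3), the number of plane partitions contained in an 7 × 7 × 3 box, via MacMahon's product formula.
PP(7, 7, 3) = 877262100

Evaluate the triple product over i = 1..7, j = 1..7, k = 1..3. The factors are (2/1) · (3/2) · (4/3) · (3/2) · (4/3) · (5/4) · (4/3) · (5/4) · … (147 factors total). The numerators and denominators telescope so the product is an integer; carrying out the multiplication exactly gives PP(7, 7, 3) = 877262100.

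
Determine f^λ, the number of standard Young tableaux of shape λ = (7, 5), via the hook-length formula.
# SYT of shape (7, 5) = 297

Hook-length formula: f^λ = n! / Π hook(c), product over all cells c of the Young diagram. For λ = (7, 5), n = 12 boxes. Hook lengths by row (left-to-right, top-to-bottom): [8, 7, 6, 5, 4, 2, 1]; [5, 4, 3, 2, 1]. Product of hooks = 1612800. So f^λ = 12! / 1612800 = 479001600 / 1612800 = 297.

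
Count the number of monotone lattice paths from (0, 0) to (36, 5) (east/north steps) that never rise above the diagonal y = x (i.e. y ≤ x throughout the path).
Number of paths = 648128

By the reflection principle (André's argument), the number of monotone paths to (36, 5) with n ≤ m that never go above y = x is C(41, 36) − C(41, 37) = 749398 − 101270 = 648128.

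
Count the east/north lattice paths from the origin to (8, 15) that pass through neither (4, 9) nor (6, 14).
Number of paths = 268929

Inclusion–exclusion. Total paths: C(23, 8) = 490314. Through P₁: C(13, 4)·C(10, 4) = 150150. Through P₂: C(20, 6)·C(3, 2) = 116280. Since P₁ is strictly southwest of P₂, a monotone path through both must visit P₁ then P₂; paths through both = C(13, 4)·C(7, 2)·C(3, 2) = 45045. Avoid both = 490314 − 150150 − 116280 + 45045 = 268929.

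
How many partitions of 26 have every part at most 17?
p(26, parts ≤ 17) = 2369

Use the recurrence p(n, m) = p(n, m−1) + p(n−m, m): either the largest part is < m (count p(n, m−1)) or the largest part is exactly m (remove one copy of m, count p(n−m, m)). With p(0, ·) = 1 this gives p(26, parts ≤ 17) = 2369. (By conjugating Young diagrams, this also counts partitions of 26 into at most 17 parts.)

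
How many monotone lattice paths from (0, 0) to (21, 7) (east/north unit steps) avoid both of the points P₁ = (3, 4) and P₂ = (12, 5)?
Number of paths = 816400

Inclusion–exclusion. Total paths: C(28, 21) = 1184040. Through P₁: C(7, 3)·C(21, 18) = 46550. Through P₂: C(17, 12)·C(11, 9) = 340340. Since P₁ is strictly southwest of P₂, a monotone path through both must visit P₁ then P₂; paths through both = C(7, 3)·C(10, 9)·C(11, 9) = 19250. Avoid both = 1184040 − 46550 − 340340 + 19250 = 816400.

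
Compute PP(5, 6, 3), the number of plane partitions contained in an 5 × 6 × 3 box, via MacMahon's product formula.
PP(5, 6, 3) = 3737448

Evaluate the triple product over i = 1..5, j = 1..6, k = 1..3. The factors are (2/1) · (3/2) · (4/3) · (3/2) · (4/3) · (5/4) · (4/3) · (5/4) · … (90 factors total). The numerators and denominators telescope so the product is an integer; carrying out the multiplication exactly gives PP(5, 6, 3) = 3737448.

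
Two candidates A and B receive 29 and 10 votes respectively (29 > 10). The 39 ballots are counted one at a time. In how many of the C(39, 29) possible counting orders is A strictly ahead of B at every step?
Strict-lead orderings = 309722116

Total orderings of the 39 votes with 29 for A: C(39, 29) = 635745396. By the Bertrand ballot formula (Cycle Lemma / reflection principle), the number of orderings in which A is strictly ahead of B throughout is (p − q)/(p + q) · C(p + q, p) = (29 − 10)/(29 + 10) · 635745396 = 309722116.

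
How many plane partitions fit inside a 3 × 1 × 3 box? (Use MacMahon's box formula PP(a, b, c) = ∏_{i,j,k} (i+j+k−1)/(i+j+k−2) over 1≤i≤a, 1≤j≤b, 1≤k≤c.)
PP(3, 1, 3) = 20

Evaluate the triple product over i = 1..3, j = 1..1, k = 1..3. The factors are (2/1) · (3/2) · (4/3) · (3/2) · (4/3) · (5/4) · (4/3) · (5/4) · … (9 factors total). The numerators and denominators telescope so the product is an integer; carrying out the multiplication exactly gives PP(3, 1, 3) = 20.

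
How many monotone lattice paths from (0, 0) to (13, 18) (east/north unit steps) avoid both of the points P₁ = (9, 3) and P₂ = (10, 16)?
Number of paths = 152313805

Inclusion–exclusion. Total paths: C(31, 13) = 206253075. Through P₁: C(12, 9)·C(19, 4) = 852720. Through P₂: C(26, 10)·C(5, 3) = 53117350. Since P₁ is strictly southwest of P₂, a monotone path through both must visit P₁ then P₂; paths through both = C(12, 9)·C(14, 1)·C(5, 3) = 30800. Avoid both = 206253075 − 852720 − 53117350 + 30800 = 152313805.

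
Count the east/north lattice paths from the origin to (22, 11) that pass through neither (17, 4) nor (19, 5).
Number of paths = 186734484

Inclusion–exclusion. Total paths: C(33, 22) = 193536720. Through P₁: C(21, 17)·C(12, 5) = 4740120. Through P₂: C(24, 19)·C(9, 3) = 3570336. Since P₁ is strictly southwest of P₂, a monotone path through both must visit P₁ then P₂; paths through both = C(21, 17)·C(3, 2)·C(9, 3) = 1508220. Avoid both = 193536720 − 4740120 − 3570336 + 1508220 = 186734484.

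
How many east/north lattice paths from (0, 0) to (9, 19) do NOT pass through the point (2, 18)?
Number of paths = 6905380

Total paths from (0, 0) to (9, 19): C(28, 9) = 6906900. Paths through (2, 18): (paths (0, 0) → (2, 18)) × (paths (2, 18) → (9, 19)) = C(20, 2) · C(8, 7) = 190 · 8 = 1520. Avoidance count = 6906900 − 1520 = 6905380.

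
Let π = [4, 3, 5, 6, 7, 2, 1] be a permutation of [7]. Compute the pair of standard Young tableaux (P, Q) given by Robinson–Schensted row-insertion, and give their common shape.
P = [1, 5, 6, 7] / [2] / [3] / [4];  Q = [1, 3, 4, 5] / [2] / [6] / [7];  common shape = (4, 1, 1, 1)

Row-insert the values π_1, π_2, … into P one at a time, bumping the leftmost entry strictly greater than the inserted value down to the next row. The recording tableau Q records, in position (i, j), the step at which that cell was added to P.
  Insert 4 (step 1): P = [4];  Q = [1]
  Insert 3 (step 2): P = [3] / [4];  Q = [1] / [2]
  Insert 5 (step 3): P = [3, 5] / [4];  Q = [1, 3] / [2]
  Insert 6 (step 4): P = [3, 5, 6] / [4];  Q = [1, 3, 4] / [2]
  Insert 7 (step 5): P = [3, 5, 6, 7] / [4];  Q = [1, 3, 4, 5] / [2]
  Insert 2 (step 6): P = [2, 5, 6, 7] / [3] / [4];  Q = [1, 3, 4, 5] / [2] / [6]
  Insert 1 (step 7): P = [1, 5, 6, 7] / [2] / [3] / [4];  Q = [1, 3, 4, 5] / [2] / [6] / [7]
Final shape: (4, 1, 1, 1).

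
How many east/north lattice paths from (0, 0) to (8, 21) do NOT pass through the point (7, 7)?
Number of paths = 4240665

Total paths from (0, 0) to (8, 21): C(29, 8) = 4292145. Paths through (7, 7): (paths (0, 0) → (7, 7)) × (paths (7, 7) → (8, 21)) = C(14, 7) · C(15, 1) = 3432 · 15 = 51480. Avoidance count = 4292145 − 51480 = 4240665.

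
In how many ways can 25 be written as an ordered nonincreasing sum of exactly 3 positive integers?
p(25, 3 parts) = 52

Partitions of n into exactly k parts are in bijection with partitions of n − k into at most k parts (subtract 1 from each part). So p(25, exactly 3) = p(22, parts ≤ 3). Computing via the recurrence p(m, j) = p(m, j−1) + p(m−j, j) gives 52.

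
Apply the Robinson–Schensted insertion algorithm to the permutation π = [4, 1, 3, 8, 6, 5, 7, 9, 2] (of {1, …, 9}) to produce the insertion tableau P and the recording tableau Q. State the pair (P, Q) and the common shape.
P = [1, 2, 5, 7, 9] / [3, 6] / [4] / [8];  Q = [1, 3, 4, 7, 8] / [2, 5] / [6] / [9];  common shape = (5, 2, 1, 1)

Row-insert the values π_1, π_2, … into P one at a time, bumping the leftmost entry strictly greater than the inserted value down to the next row. The recording tableau Q records, in position (i, j), the step at which that cell was added to P.
  Insert 4 (step 1): P = [4];  Q = [1]
  Insert 1 (step 2): P = [1] / [4];  Q = [1] / [2]
  Insert 3 (step 3): P = [1, 3] / [4];  Q = [1, 3] / [2]
  Insert 8 (step 4): P = [1, 3, 8] / [4];  Q = [1, 3, 4] / [2]
  Insert 6 (step 5): P = [1, 3, 6] / [4, 8];  Q = [1, 3, 4] / [2, 5]
  Insert 5 (step 6): P = [1, 3, 5] / [4, 6] / [8];  Q = [1, 3, 4] / [2, 5] / [6]
  Insert 7 (step 7): P = [1, 3, 5, 7] / [4, 6] / [8];  Q = [1, 3, 4, 7] / [2, 5] / [6]
  Insert 9 (step 8): P = [1, 3, 5, 7, 9] / [4, 6] / [8];  Q = [1, 3, 4, 7, 8] / [2, 5] / [6]
  Insert 2 (step 9): P = [1, 2, 5, 7, 9] / [3, 6] / [4] / [8];  Q = [1, 3, 4, 7, 8] / [2, 5] / [6] / [9]
Final shape: (5, 2, 1, 1).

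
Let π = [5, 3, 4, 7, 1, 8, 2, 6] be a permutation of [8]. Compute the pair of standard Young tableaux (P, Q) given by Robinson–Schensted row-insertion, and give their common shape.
P = [1, 2, 6, 8] / [3, 4, 7] / [5];  Q = [1, 3, 4, 6] / [2, 7, 8] / [5];  common shape = (4, 3, 1)

Row-insert the values π_1, π_2, … into P one at a time, bumping the leftmost entry strictly greater than the inserted value down to the next row. The recording tableau Q records, in position (i, j), the step at which that cell was added to P.
  Insert 5 (step 1): P = [5];  Q = [1]
  Insert 3 (step 2): P = [3] / [5];  Q = [1] / [2]
  Insert 4 (step 3): P = [3, 4] / [5];  Q = [1, 3] / [2]
  Insert 7 (step 4): P = [3, 4, 7] / [5];  Q = [1, 3, 4] / [2]
  Insert 1 (step 5): P = [1, 4, 7] / [3] / [5];  Q = [1, 3, 4] / [2] / [5]
  Insert 8 (step 6): P = [1, 4, 7, 8] / [3] / [5];  Q = [1, 3, 4, 6] / [2] / [5]
  Insert 2 (step 7): P = [1, 2, 7, 8] / [3, 4] / [5];  Q = [1, 3, 4, 6] / [2, 7] / [5]
  Insert 6 (step 8): P = [1, 2, 6, 8] / [3, 4, 7] / [5];  Q = [1, 3, 4, 6] / [2, 7, 8] / [5]
Final shape: (4, 3, 1).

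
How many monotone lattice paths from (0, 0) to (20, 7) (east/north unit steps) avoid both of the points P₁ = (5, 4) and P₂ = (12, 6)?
Number of paths = 658962

Inclusion–exclusion. Total paths: C(27, 20) = 888030. Through P₁: C(9, 5)·C(18, 15) = 102816. Through P₂: C(18, 12)·C(9, 8) = 167076. Since P₁ is strictly southwest of P₂, a monotone path through both must visit P₁ then P₂; paths through both = C(9, 5)·C(9, 7)·C(9, 8) = 40824. Avoid both = 888030 − 102816 − 167076 + 40824 = 658962.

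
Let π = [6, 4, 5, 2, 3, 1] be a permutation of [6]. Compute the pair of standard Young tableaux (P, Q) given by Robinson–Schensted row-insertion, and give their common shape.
P = [1, 3] / [2, 5] / [4] / [6];  Q = [1, 3] / [2, 5] / [4] / [6];  common shape = (2, 2, 1, 1)

Row-insert the values π_1, π_2, … into P one at a time, bumping the leftmost entry strictly greater than the inserted value down to the next row. The recording tableau Q records, in position (i, j), the step at which that cell was added to P.
  Insert 6 (step 1): P = [6];  Q = [1]
  Insert 4 (step 2): P = [4] / [6];  Q = [1] / [2]
  Insert 5 (step 3): P = [4, 5] / [6];  Q = [1, 3] / [2]
  Insert 2 (step 4): P = [2, 5] / [4] / [6];  Q = [1, 3] / [2] / [4]
  Insert 3 (step 5): P = [2, 3] / [4, 5] / [6];  Q = [1, 3] / [2, 5] / [4]
  Insert 1 (step 6): P = [1, 3] / [2, 5] / [4] / [6];  Q = [1, 3] / [2, 5] / [4] / [6]
Final shape: (2, 2, 1, 1).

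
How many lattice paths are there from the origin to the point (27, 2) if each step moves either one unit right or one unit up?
Number of paths = 406

A monotone lattice path from (0, 0) to (27, 2) consists of 27 east steps and 2 north steps in some order, so it is determined by which 27 of the 29 steps are east. The count is C(29, 27) = 406.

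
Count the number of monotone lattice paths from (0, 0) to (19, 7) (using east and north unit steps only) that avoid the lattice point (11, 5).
Number of paths = 461240

Total paths from (0, 0) to (19, 7): C(26, 19) = 657800. Paths through (11, 5): (paths (0, 0) → (11, 5)) × (paths (11, 5) → (19, 7)) = C(16, 11) · C(10, 8) = 4368 · 45 = 196560. Avoidance count = 657800 − 196560 = 461240.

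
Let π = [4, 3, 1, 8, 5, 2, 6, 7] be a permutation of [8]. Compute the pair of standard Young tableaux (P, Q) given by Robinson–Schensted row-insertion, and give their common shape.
P = [1, 2, 6, 7] / [3, 5] / [4, 8];  Q = [1, 4, 7, 8] / [2, 5] / [3, 6];  common shape = (4, 2, 2)

Row-insert the values π_1, π_2, … into P one at a time, bumping the leftmost entry strictly greater than the inserted value down to the next row. The recording tableau Q records, in position (i, j), the step at which that cell was added to P.
  Insert 4 (step 1): P = [4];  Q = [1]
  Insert 3 (step 2): P = [3] / [4];  Q = [1] / [2]
  Insert 1 (step 3): P = [1] / [3] / [4];  Q = [1] / [2] / [3]
  Insert 8 (step 4): P = [1, 8] / [3] / [4];  Q = [1, 4] / [2] / [3]
  Insert 5 (step 5): P = [1, 5] / [3, 8] / [4];  Q = [1, 4] / [2, 5] / [3]
  Insert 2 (step 6): P = [1, 2] / [3, 5] / [4, 8];  Q = [1, 4] / [2, 5] / [3, 6]
  Insert 6 (step 7): P = [1, 2, 6] / [3, 5] / [4, 8];  Q = [1, 4, 7] / [2, 5] / [3, 6]
  Insert 7 (step 8): P = [1, 2, 6, 7] / [3, 5] / [4, 8];  Q = [1, 4, 7, 8] / [2, 5] / [3, 6]
Final shape: (4, 2, 2).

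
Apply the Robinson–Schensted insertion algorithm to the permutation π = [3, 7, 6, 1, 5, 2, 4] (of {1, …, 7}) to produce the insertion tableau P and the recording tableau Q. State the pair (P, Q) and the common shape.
P = [1, 2, 4] / [3, 5] / [6] / [7];  Q = [1, 2, 7] / [3, 5] / [4] / [6];  common shape = (3, 2, 1, 1)

Row-insert the values π_1, π_2, … into P one at a time, bumping the leftmost entry strictly greater than the inserted value down to the next row. The recording tableau Q records, in position (i, j), the step at which that cell was added to P.
  Insert 3 (step 1): P = [3];  Q = [1]
  Insert 7 (step 2): P = [3, 7];  Q = [1, 2]
  Insert 6 (step 3): P = [3, 6] / [7];  Q = [1, 2] / [3]
  Insert 1 (step 4): P = [1, 6] / [3] / [7];  Q = [1, 2] / [3] / [4]
  Insert 5 (step 5): P = [1, 5] / [3, 6] / [7];  Q = [1, 2] / [3, 5] / [4]
  Insert 2 (step 6): P = [1, 2] / [3, 5] / [6] / [7];  Q = [1, 2] / [3, 5] / [4] / [6]
  Insert 4 (step 7): P = [1, 2, 4] / [3, 5] / [6] / [7];  Q = [1, 2, 7] / [3, 5] / [4] / [6]
Final shape: (3, 2, 1, 1).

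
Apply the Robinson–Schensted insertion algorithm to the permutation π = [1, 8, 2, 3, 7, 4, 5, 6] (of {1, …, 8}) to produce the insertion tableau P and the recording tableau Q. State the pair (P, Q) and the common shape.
P = [1, 2, 3, 4, 5, 6] / [7] / [8];  Q = [1, 2, 4, 5, 7, 8] / [3] / [6];  common shape = (6, 1, 1)

Row-insert the values π_1, π_2, … into P one at a time, bumping the leftmost entry strictly greater than the inserted value down to the next row. The recording tableau Q records, in position (i, j), the step at which that cell was added to P.
  Insert 1 (step 1): P = [1];  Q = [1]
  Insert 8 (step 2): P = [1, 8];  Q = [1, 2]
  Insert 2 (step 3): P = [1, 2] / [8];  Q = [1, 2] / [3]
  Insert 3 (step 4): P = [1, 2, 3] / [8];  Q = [1, 2, 4] / [3]
  Insert 7 (step 5): P = [1, 2, 3, 7] / [8];  Q = [1, 2, 4, 5] / [3]
  Insert 4 (step 6): P = [1, 2, 3, 4] / [7] / [8];  Q = [1, 2, 4, 5] / [3] / [6]
  Insert 5 (step 7): P = [1, 2, 3, 4, 5] / [7] / [8];  Q = [1, 2, 4, 5, 7] / [3] / [6]
  Insert 6 (step 8): P = [1, 2, 3, 4, 5, 6] / [7] / [8];  Q = [1, 2, 4, 5, 7, 8] / [3] / [6]
Final shape: (6, 1, 1).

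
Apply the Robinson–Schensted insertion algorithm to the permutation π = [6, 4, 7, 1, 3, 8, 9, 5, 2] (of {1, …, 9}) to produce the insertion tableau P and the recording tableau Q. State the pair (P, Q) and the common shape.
P = [1, 2, 5, 9] / [3, 7, 8] / [4] / [6];  Q = [1, 3, 6, 7] / [2, 5, 8] / [4] / [9];  common shape = (4, 3, 1, 1)

Row-insert the values π_1, π_2, … into P one at a time, bumping the leftmost entry strictly greater than the inserted value down to the next row. The recording tableau Q records, in position (i, j), the step at which that cell was added to P.
  Insert 6 (step 1): P = [6];  Q = [1]
  Insert 4 (step 2): P = [4] / [6];  Q = [1] / [2]
  Insert 7 (step 3): P = [4, 7] / [6];  Q = [1, 3] / [2]
  Insert 1 (step 4): P = [1, 7] / [4] / [6];  Q = [1, 3] / [2] / [4]
  Insert 3 (step 5): P = [1, 3] / [4, 7] / [6];  Q = [1, 3] / [2, 5] / [4]
  Insert 8 (step 6): P = [1, 3, 8] / [4, 7] / [6];  Q = [1, 3, 6] / [2, 5] / [4]
  Insert 9 (step 7): P = [1, 3, 8, 9] / [4, 7] / [6];  Q = [1, 3, 6, 7] / [2, 5] / [4]
  Insert 5 (step 8): P = [1, 3, 5, 9] / [4, 7, 8] / [6];  Q = [1, 3, 6, 7] / [2, 5, 8] / [4]
  Insert 2 (step 9): P = [1, 2, 5, 9] / [3, 7, 8] / [4] / [6];  Q = [1, 3, 6, 7] / [2, 5, 8] / [4] / [9]
Final shape: (4, 3, 1, 1).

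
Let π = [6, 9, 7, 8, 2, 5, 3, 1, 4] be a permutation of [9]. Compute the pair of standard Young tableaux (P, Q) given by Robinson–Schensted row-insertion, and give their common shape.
P = [1, 3, 4] / [2, 7, 8] / [5] / [6] / [9];  Q = [1, 2, 4] / [3, 6, 9] / [5] / [7] / [8];  common shape = (3, 3, 1, 1, 1)

Row-insert the values π_1, π_2, … into P one at a time, bumping the leftmost entry strictly greater than the inserted value down to the next row. The recording tableau Q records, in position (i, j), the step at which that cell was added to P.
  Insert 6 (step 1): P = [6];  Q = [1]
  Insert 9 (step 2): P = [6, 9];  Q = [1, 2]
  Insert 7 (step 3): P = [6, 7] / [9];  Q = [1, 2] / [3]
  Insert 8 (step 4): P = [6, 7, 8] / [9];  Q = [1, 2, 4] / [3]
  Insert 2 (step 5): P = [2, 7, 8] / [6] / [9];  Q = [1, 2, 4] / [3] / [5]
  Insert 5 (step 6): P = [2, 5, 8] / [6, 7] / [9];  Q = [1, 2, 4] / [3, 6] / [5]
  Insert 3 (step 7): P = [2, 3, 8] / [5, 7] / [6] / [9];  Q = [1, 2, 4] / [3, 6] / [5] / [7]
  Insert 1 (step 8): P = [1, 3, 8] / [2, 7] / [5] / [6] / [9];  Q = [1, 2, 4] / [3, 6] / [5] / [7] / [8]
  Insert 4 (step 9): P = [1, 3, 4] / [2, 7, 8] / [5] / [6] / [9];  Q = [1, 2, 4] / [3, 6, 9] / [5] / [7] / [8]
Final shape: (3, 3, 1, 1, 1).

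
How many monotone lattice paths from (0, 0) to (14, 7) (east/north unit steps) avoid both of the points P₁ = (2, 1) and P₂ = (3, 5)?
Number of paths = 57390

Inclusion–exclusion. Total paths: C(21, 14) = 116280. Through P₁: C(3, 2)·C(18, 12) = 55692. Through P₂: C(8, 3)·C(13, 11) = 4368. Since P₁ is strictly southwest of P₂, a monotone path through both must visit P₁ then P₂; paths through both = C(3, 2)·C(5, 1)·C(13, 11) = 1170. Avoid both = 116280 − 55692 − 4368 + 1170 = 57390.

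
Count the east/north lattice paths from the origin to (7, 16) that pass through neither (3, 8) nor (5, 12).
Number of paths = 107787

Inclusion–exclusion. Total paths: C(23, 7) = 245157. Through P₁: C(11, 3)·C(12, 4) = 81675. Through P₂: C(17, 5)·C(6, 2) = 92820. Since P₁ is strictly southwest of P₂, a monotone path through both must visit P₁ then P₂; paths through both = C(11, 3)·C(6, 2)·C(6, 2) = 37125. Avoid both = 245157 − 81675 − 92820 + 37125 = 107787.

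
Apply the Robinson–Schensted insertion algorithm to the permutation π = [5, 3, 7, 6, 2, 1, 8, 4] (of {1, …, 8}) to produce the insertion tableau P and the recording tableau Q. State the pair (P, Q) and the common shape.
P = [1, 4, 8] / [2, 6] / [3, 7] / [5];  Q = [1, 3, 7] / [2, 4] / [5, 8] / [6];  common shape = (3, 2, 2, 1)

Row-insert the values π_1, π_2, … into P one at a time, bumping the leftmost entry strictly greater than the inserted value down to the next row. The recording tableau Q records, in position (i, j), the step at which that cell was added to P.
  Insert 5 (step 1): P = [5];  Q = [1]
  Insert 3 (step 2): P = [3] / [5];  Q = [1] / [2]
  Insert 7 (step 3): P = [3, 7] / [5];  Q = [1, 3] / [2]
  Insert 6 (step 4): P = [3, 6] / [5, 7];  Q = [1, 3] / [2, 4]
  Insert 2 (step 5): P = [2, 6] / [3, 7] / [5];  Q = [1, 3] / [2, 4] / [5]
  Insert 1 (step 6): P = [1, 6] / [2, 7] / [3] / [5];  Q = [1, 3] / [2, 4] / [5] / [6]
  Insert 8 (step 7): P = [1, 6, 8] / [2, 7] / [3] / [5];  Q = [1, 3, 7] / [2, 4] / [5] / [6]
  Insert 4 (step 8): P = [1, 4, 8] / [2, 6] / [3, 7] / [5];  Q = [1, 3, 7] / [2, 4] / [5, 8] / [6]
Final shape: (3, 2, 2, 1).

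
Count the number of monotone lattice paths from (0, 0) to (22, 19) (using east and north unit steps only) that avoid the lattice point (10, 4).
Number of paths = 227261426340

Total paths from (0, 0) to (22, 19): C(41, 22) = 244662670200. Paths through (10, 4): (paths (0, 0) → (10, 4)) × (paths (10, 4) → (22, 19)) = C(14, 10) · C(27, 12) = 1001 · 17383860 = 17401243860. Avoidance count = 244662670200 − 17401243860 = 227261426340.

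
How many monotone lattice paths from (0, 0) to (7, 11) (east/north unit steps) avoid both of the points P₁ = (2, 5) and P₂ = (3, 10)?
Number of paths = 21322

Inclusion–exclusion. Total paths: C(18, 7) = 31824. Through P₁: C(7, 2)·C(11, 5) = 9702. Through P₂: C(13, 3)·C(5, 4) = 1430. Since P₁ is strictly southwest of P₂, a monotone path through both must visit P₁ then P₂; paths through both = C(7, 2)·C(6, 1)·C(5, 4) = 630. Avoid both = 31824 − 9702 − 1430 + 630 = 21322.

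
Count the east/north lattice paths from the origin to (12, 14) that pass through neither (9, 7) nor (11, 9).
Number of paths = 7688980

Inclusion–exclusion. Total paths: C(26, 12) = 9657700. Through P₁: C(16, 9)·C(10, 3) = 1372800. Through P₂: C(20, 11)·C(6, 1) = 1007760. Since P₁ is strictly southwest of P₂, a monotone path through both must visit P₁ then P₂; paths through both = C(16, 9)·C(4, 2)·C(6, 1) = 411840. Avoid both = 9657700 − 1372800 − 1007760 + 411840 = 7688980.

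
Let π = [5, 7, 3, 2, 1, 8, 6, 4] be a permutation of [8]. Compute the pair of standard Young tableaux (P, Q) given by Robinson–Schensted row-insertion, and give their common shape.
P = [1, 4, 8] / [2, 6] / [3, 7] / [5];  Q = [1, 2, 6] / [3, 7] / [4, 8] / [5];  common shape = (3, 2, 2, 1)

Row-insert the values π_1, π_2, … into P one at a time, bumping the leftmost entry strictly greater than the inserted value down to the next row. The recording tableau Q records, in position (i, j), the step at which that cell was added to P.
  Insert 5 (step 1): P = [5];  Q = [1]
  Insert 7 (step 2): P = [5, 7];  Q = [1, 2]
  Insert 3 (step 3): P = [3, 7] / [5];  Q = [1, 2] / [3]
  Insert 2 (step 4): P = [2, 7] / [3] / [5];  Q = [1, 2] / [3] / [4]
  Insert 1 (step 5): P = [1, 7] / [2] / [3] / [5];  Q = [1, 2] / [3] / [4] / [5]
  Insert 8 (step 6): P = [1, 7, 8] / [2] / [3] / [5];  Q = [1, 2, 6] / [3] / [4] / [5]
  Insert 6 (step 7): P = [1, 6, 8] / [2, 7] / [3] / [5];  Q = [1, 2, 6] / [3, 7] / [4] / [5]
  Insert 4 (step 8): P = [1, 4, 8] / [2, 6] / [3, 7] / [5];  Q = [1, 2, 6] / [3, 7] / [4, 8] / [5]
Final shape: (3, 2, 2, 1).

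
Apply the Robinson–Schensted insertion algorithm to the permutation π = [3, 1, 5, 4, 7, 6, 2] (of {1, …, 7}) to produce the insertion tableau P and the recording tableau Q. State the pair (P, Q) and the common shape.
P = [1, 2, 6] / [3, 4, 7] / [5];  Q = [1, 3, 5] / [2, 4, 6] / [7];  common shape = (3, 3, 1)

Row-insert the values π_1, π_2, … into P one at a time, bumping the leftmost entry strictly greater than the inserted value down to the next row. The recording tableau Q records, in position (i, j), the step at which that cell was added to P.
  Insert 3 (step 1): P = [3];  Q = [1]
  Insert 1 (step 2): P = [1] / [3];  Q = [1] / [2]
  Insert 5 (step 3): P = [1, 5] / [3];  Q = [1, 3] / [2]
  Insert 4 (step 4): P = [1, 4] / [3, 5];  Q = [1, 3] / [2, 4]
  Insert 7 (step 5): P = [1, 4, 7] / [3, 5];  Q = [1, 3, 5] / [2, 4]
  Insert 6 (step 6): P = [1, 4, 6] / [3, 5, 7];  Q = [1, 3, 5] / [2, 4, 6]
  Insert 2 (step 7): P = [1, 2, 6] / [3, 4, 7] / [5];  Q = [1, 3, 5] / [2, 4, 6] / [7]
Final shape: (3, 3, 1).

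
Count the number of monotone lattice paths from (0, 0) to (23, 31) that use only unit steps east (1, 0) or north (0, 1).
Number of paths = 1085929983159840

A monotone lattice path from (0, 0) to (23, 31) consists of 23 east steps and 31 north steps in some order, so it is determined by which 23 of the 54 steps are east. The count is C(54, 23) = 1085929983159840.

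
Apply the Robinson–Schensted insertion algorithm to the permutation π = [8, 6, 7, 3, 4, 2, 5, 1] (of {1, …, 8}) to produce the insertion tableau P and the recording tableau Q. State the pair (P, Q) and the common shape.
P = [1, 4, 5] / [2, 7] / [3] / [6] / [8];  Q = [1, 3, 7] / [2, 5] / [4] / [6] / [8];  common shape = (3, 2, 1, 1, 1)

Row-insert the values π_1, π_2, … into P one at a time, bumping the leftmost entry strictly greater than the inserted value down to the next row. The recording tableau Q records, in position (i, j), the step at which that cell was added to P.
  Insert 8 (step 1): P = [8];  Q = [1]
  Insert 6 (step 2): P = [6] / [8];  Q = [1] / [2]
  Insert 7 (step 3): P = [6, 7] / [8];  Q = [1, 3] / [2]
  Insert 3 (step 4): P = [3, 7] / [6] / [8];  Q = [1, 3] / [2] / [4]
  Insert 4 (step 5): P = [3, 4] / [6, 7] / [8];  Q = [1, 3] / [2, 5] / [4]
  Insert 2 (step 6): P = [2, 4] / [3, 7] / [6] / [8];  Q = [1, 3] / [2, 5] / [4] / [6]
  Insert 5 (step 7): P = [2, 4, 5] / [3, 7] / [6] / [8];  Q = [1, 3, 7] / [2, 5] / [4] / [6]
  Insert 1 (step 8): P = [1, 4, 5] / [2, 7] / [3] / [6] / [8];  Q = [1, 3, 7] / [2, 5] / [4] / [6] / [8]
Final shape: (3, 2, 1, 1, 1).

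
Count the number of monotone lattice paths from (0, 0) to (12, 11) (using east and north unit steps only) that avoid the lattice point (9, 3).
Number of paths = 1315778

Total paths from (0, 0) to (12, 11): C(23, 12) = 1352078. Paths through (9, 3): (paths (0, 0) → (9, 3)) × (paths (9, 3) → (12, 11)) = C(12, 9) · C(11, 3) = 220 · 165 = 36300. Avoidance count = 1352078 − 36300 = 1315778.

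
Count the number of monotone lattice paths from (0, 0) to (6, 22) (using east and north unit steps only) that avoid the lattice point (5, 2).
Number of paths = 376299

Total paths from (0, 0) to (6, 22): C(28, 6) = 376740. Paths through (5, 2): (paths (0, 0) → (5, 2)) × (paths (5, 2) → (6, 22)) = C(7, 5) · C(21, 1) = 21 · 21 = 441. Avoidance count = 376740 − 441 = 376299.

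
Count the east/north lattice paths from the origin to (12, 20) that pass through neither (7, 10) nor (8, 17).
Number of paths = 134980811

Inclusion–exclusion. Total paths: C(32, 12) = 225792840. Through P₁: C(17, 7)·C(15, 5) = 58402344. Through P₂: C(25, 8)·C(7, 4) = 37855125. Since P₁ is strictly southwest of P₂, a monotone path through both must visit P₁ then P₂; paths through both = C(17, 7)·C(8, 1)·C(7, 4) = 5445440. Avoid both = 225792840 − 58402344 − 37855125 + 5445440 = 134980811.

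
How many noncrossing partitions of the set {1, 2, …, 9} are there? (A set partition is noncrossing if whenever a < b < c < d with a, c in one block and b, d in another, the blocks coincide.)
C_9 = 4862

These noncrossing partitions are counted by the Catalan number C_n = (1/(n + 1)) · C(2n, n). For n = 9: C_9 = (1/10) · C(18, 9) = 48620/10 = 4862.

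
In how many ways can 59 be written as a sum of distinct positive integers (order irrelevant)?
q(59) = 9792

A partition into distinct parts is a strictly decreasing sequence summing to n. The recurrence d(n, m) = d(n, m−1) + d(n−m, m−1) (use part m at most once) with q(n) = d(n, n) gives q(59) = 9792. (Euler's theorem: # distinct-part partitions = # odd-part partitions.)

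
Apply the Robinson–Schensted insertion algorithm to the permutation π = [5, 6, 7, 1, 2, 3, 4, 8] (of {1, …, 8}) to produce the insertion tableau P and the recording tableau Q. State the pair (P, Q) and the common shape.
P = [1, 2, 3, 4, 8] / [5, 6, 7];  Q = [1, 2, 3, 7, 8] / [4, 5, 6];  common shape = (5, 3)

Row-insert the values π_1, π_2, … into P one at a time, bumping the leftmost entry strictly greater than the inserted value down to the next row. The recording tableau Q records, in position (i, j), the step at which that cell was added to P.
  Insert 5 (step 1): P = [5];  Q = [1]
  Insert 6 (step 2): P = [5, 6];  Q = [1, 2]
  Insert 7 (step 3): P = [5, 6, 7];  Q = [1, 2, 3]
  Insert 1 (step 4): P = [1, 6, 7] / [5];  Q = [1, 2, 3] / [4]
  Insert 2 (step 5): P = [1, 2, 7] / [5, 6];  Q = [1, 2, 3] / [4, 5]
  Insert 3 (step 6): P = [1, 2, 3] / [5, 6, 7];  Q = [1, 2, 3] / [4, 5, 6]
  Insert 4 (step 7): P = [1, 2, 3, 4] / [5, 6, 7];  Q = [1, 2, 3, 7] / [4, 5, 6]
  Insert 8 (step 8): P = [1, 2, 3, 4, 8] / [5, 6, 7];  Q = [1, 2, 3, 7, 8] / [4, 5, 6]
Final shape: (5, 3).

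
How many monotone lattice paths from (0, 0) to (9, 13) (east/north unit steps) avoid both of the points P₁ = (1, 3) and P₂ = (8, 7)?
Number of paths = 286583

Inclusion–exclusion. Total paths: C(22, 9) = 497420. Through P₁: C(4, 1)·C(18, 8) = 175032. Through P₂: C(15, 8)·C(7, 1) = 45045. Since P₁ is strictly southwest of P₂, a monotone path through both must visit P₁ then P₂; paths through both = C(4, 1)·C(11, 7)·C(7, 1) = 9240. Avoid both = 497420 − 175032 − 45045 + 9240 = 286583.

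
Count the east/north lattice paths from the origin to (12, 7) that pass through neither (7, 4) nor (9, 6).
Number of paths = 19808

Inclusion–exclusion. Total paths: C(19, 12) = 50388. Through P₁: C(11, 7)·C(8, 5) = 18480. Through P₂: C(15, 9)·C(4, 3) = 20020. Since P₁ is strictly southwest of P₂, a monotone path through both must visit P₁ then P₂; paths through both = C(11, 7)·C(4, 2)·C(4, 3) = 7920. Avoid both = 50388 − 18480 − 20020 + 7920 = 19808.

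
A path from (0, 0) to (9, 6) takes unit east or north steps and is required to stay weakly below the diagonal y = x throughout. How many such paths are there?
Number of paths = 2002

By the reflection principle (André's argument), the number of monotone paths to (9, 6) with n ≤ m that never go above y = x is C(15, 9) − C(15, 10) = 5005 − 3003 = 2002.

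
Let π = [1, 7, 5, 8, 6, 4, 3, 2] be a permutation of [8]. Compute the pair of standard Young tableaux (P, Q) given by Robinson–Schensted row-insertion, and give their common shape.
P = [1, 2, 6] / [3, 8] / [4] / [5] / [7];  Q = [1, 2, 4] / [3, 5] / [6] / [7] / [8];  common shape = (3, 2, 1, 1, 1)

Row-insert the values π_1, π_2, … into P one at a time, bumping the leftmost entry strictly greater than the inserted value down to the next row. The recording tableau Q records, in position (i, j), the step at which that cell was added to P.
  Insert 1 (step 1): P = [1];  Q = [1]
  Insert 7 (step 2): P = [1, 7];  Q = [1, 2]
  Insert 5 (step 3): P = [1, 5] / [7];  Q = [1, 2] / [3]
  Insert 8 (step 4): P = [1, 5, 8] / [7];  Q = [1, 2, 4] / [3]
  Insert 6 (step 5): P = [1, 5, 6] / [7, 8];  Q = [1, 2, 4] / [3, 5]
  Insert 4 (step 6): P = [1, 4, 6] / [5, 8] / [7];  Q = [1, 2, 4] / [3, 5] / [6]
  Insert 3 (step 7): P = [1, 3, 6] / [4, 8] / [5] / [7];  Q = [1, 2, 4] / [3, 5] / [6] / [7]
  Insert 2 (step 8): P = [1, 2, 6] / [3, 8] / [4] / [5] / [7];  Q = [1, 2, 4] / [3, 5] / [6] / [7] / [8]
Final shape: (3, 2, 1, 1, 1).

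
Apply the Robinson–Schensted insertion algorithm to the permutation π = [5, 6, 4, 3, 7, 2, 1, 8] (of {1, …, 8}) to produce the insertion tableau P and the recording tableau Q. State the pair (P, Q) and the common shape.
P = [1, 6, 7, 8] / [2] / [3] / [4] / [5];  Q = [1, 2, 5, 8] / [3] / [4] / [6] / [7];  common shape = (4, 1, 1, 1, 1)

Row-insert the values π_1, π_2, … into P one at a time, bumping the leftmost entry strictly greater than the inserted value down to the next row. The recording tableau Q records, in position (i, j), the step at which that cell was added to P.
  Insert 5 (step 1): P = [5];  Q = [1]
  Insert 6 (step 2): P = [5, 6];  Q = [1, 2]
  Insert 4 (step 3): P = [4, 6] / [5];  Q = [1, 2] / [3]
  Insert 3 (step 4): P = [3, 6] / [4] / [5];  Q = [1, 2] / [3] / [4]
  Insert 7 (step 5): P = [3, 6, 7] / [4] / [5];  Q = [1, 2, 5] / [3] / [4]
  Insert 2 (step 6): P = [2, 6, 7] / [3] / [4] / [5];  Q = [1, 2, 5] / [3] / [4] / [6]
  Insert 1 (step 7): P = [1, 6, 7] / [2] / [3] / [4] / [5];  Q = [1, 2, 5] / [3] / [4] / [6] / [7]
  Insert 8 (step 8): P = [1, 6, 7, 8] / [2] / [3] / [4] / [5];  Q = [1, 2, 5, 8] / [3] / [4] / [6] / [7]
Final shape: (4, 1, 1, 1, 1).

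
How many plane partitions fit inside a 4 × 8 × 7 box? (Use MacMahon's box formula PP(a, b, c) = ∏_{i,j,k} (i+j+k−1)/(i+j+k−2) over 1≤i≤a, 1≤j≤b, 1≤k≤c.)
PP(4, 8, 7) = 1318349483880

Evaluate the triple product over i = 1..4, j = 1..8, k = 1..7. The factors are (2/1) · (3/2) · (4/3) · (5/4) · (6/5) · (7/6) · (8/7) · (3/2) · … (224 factors total). The numerators and denominators telescope so the product is an integer; carrying out the multiplication exactly gives PP(4, 8, 7) = 1318349483880.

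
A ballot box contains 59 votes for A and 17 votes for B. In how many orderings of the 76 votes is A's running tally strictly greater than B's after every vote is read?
Strict-lead orderings = 21123646950457800

Total orderings of the 76 votes with 59 for A: C(76, 59) = 38223742100828400. By the Bertrand ballot formula (Cycle Lemma / reflection principle), the number of orderings in which A is strictly ahead of B throughout is (p − q)/(p + q) · C(p + q, p) = (59 − 17)/(59 + 17) · 38223742100828400 = 21123646950457800.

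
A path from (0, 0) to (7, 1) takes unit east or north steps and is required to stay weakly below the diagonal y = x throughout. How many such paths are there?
Number of paths = 7

By the reflection principle (André's argument), the number of monotone paths to (7, 1) with n ≤ m that never go above y = x is C(8, 7) − C(8, 8) = 8 − 1 = 7.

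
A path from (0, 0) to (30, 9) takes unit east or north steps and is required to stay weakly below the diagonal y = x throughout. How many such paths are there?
Number of paths = 150391384

By the reflection principle (André's argument), the number of monotone paths to (30, 9) with n ≤ m that never go above y = x is C(39, 30) − C(39, 31) = 211915132 − 61523748 = 150391384.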